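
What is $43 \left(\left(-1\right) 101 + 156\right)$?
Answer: $2365$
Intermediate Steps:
$43 \left(\left(-1\right) 101 + 156\right) = 43 \left(-101 + 156\right) = 43 \cdot 55 = 2365$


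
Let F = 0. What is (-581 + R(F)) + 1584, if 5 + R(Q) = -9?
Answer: 989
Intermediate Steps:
R(Q) = -14 (R(Q) = -5 - 9 = -14)
(-581 + R(F)) + 1584 = (-581 - 14) + 1584 = -595 + 1584 = 989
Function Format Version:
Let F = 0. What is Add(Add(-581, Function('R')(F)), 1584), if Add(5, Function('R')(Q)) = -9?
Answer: 989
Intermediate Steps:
Function('R')(Q) = -14 (Function('R')(Q) = Add(-5, -9) = -14)
Add(Add(-581, Function('R')(F)), 1584) = Add(Add(-581, -14), 1584) = Add(-595, 1584) = 989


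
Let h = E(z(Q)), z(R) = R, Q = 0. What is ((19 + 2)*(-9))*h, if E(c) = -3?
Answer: 567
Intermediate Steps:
h = -3
((19 + 2)*(-9))*h = ((19 + 2)*(-9))*(-3) = (21*(-9))*(-3) = -189*(-3) = 567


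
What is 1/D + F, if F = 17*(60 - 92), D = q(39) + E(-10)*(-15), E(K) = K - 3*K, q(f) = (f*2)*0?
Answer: -163201/300 ≈ -544.00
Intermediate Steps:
q(f) = 0 (q(f) = (2*f)*0 = 0)
E(K) = -2*K
D = -300 (D = 0 - 2*(-10)*(-15) = 0 + 20*(-15) = 0 - 300 = -300)
F = -544 (F = 17*(-32) = -544)
1/D + F = 1/(-300) - 544 = -1/300 - 544 = -163201/300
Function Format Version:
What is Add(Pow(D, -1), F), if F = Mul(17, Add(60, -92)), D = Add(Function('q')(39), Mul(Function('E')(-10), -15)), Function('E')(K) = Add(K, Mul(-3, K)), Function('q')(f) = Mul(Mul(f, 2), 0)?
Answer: Rational(-163201, 300) ≈ -544.00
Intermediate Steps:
Function('q')(f) = 0 (Function('q')(f) = Mul(Mul(2, f), 0) = 0)
Function('E')(K) = Mul(-2, K)
D = -300 (D = Add(0, Mul(Mul(-2, -10), -15)) = Add(0, Mul(20, -15)) = Add(0, -300) = -300)
F = -544 (F = Mul(17, -32) = -544)
Add(Pow(D, -1), F) = Add(Pow(-300, -1), -544) = Add(Rational(-1, 300), -544) = Rational(-163201, 300)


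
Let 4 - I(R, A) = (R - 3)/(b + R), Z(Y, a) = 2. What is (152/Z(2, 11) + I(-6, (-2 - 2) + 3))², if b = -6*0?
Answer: 24649/4 ≈ 6162.3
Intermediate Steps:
b = 0 (b = -1*0 = 0)
I(R, A) = 4 - (-3 + R)/R (I(R, A) = 4 - (R - 3)/(0 + R) = 4 - (-3 + R)/R)
(152/Z(2, 11) + I(-6, (-2 - 2) + 3))² = (152/2 + (3 + 3/(-6)))² = (152*(½) + (3 + 3*(-⅙)))² = (76 + (3 - ½))² = (76 + 5/2)² = (157/2)² = 24649/4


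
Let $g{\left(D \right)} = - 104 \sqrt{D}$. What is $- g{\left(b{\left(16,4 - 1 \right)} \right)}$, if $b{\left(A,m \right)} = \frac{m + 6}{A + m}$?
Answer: $\frac{312 \sqrt{19}}{19} \approx 71.578$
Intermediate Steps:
$b{\left(A,m \right)} = \frac{6 + m}{A + m}$
$- g{\left(b{\left(16,4 - 1 \right)} \right)} = - \left(-104\right) \sqrt{\frac{6 + \left(4 - 1\right)}{16 + \left(4 - 1\right)}} = - \left(-104\right) \sqrt{\frac{6 + 3}{16 + 3}} = - \left(-104\right) \sqrt{\frac{1}{19} \cdot 9} = - \left(-104\right) \sqrt{\frac{9}{19}} = - \left(-104\right) \frac{3 \sqrt{19}}{19} = - \frac{\left(-312\right) \sqrt{19}}{19} = \frac{312 \sqrt{19}}{19}$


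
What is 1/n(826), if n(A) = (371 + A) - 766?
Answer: 1/431 ≈ 0.0023202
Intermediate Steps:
n(A) = -395 + A
1/n(826) = 1/(-395 + 826) = 1/431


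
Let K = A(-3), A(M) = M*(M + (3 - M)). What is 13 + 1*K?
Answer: 4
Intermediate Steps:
A(M) = 3*M (A(M) = M*3 = 3*M)
K = -9 (K = 3*(-3) = -9)
13 + 1*K = 13 + 1*(-9) = 13 - 9 = 4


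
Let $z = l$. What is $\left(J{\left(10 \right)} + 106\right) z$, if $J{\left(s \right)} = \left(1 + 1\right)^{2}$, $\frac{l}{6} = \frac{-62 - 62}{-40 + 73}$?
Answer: $-2480$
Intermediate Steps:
$l = - \frac{248}{11}$ ($l = 6 \frac{-62 - 62}{-40 + 73} = 6 \left(- \frac{124}{33}\right) = - \frac{248}{11} \approx -22.545$)
$z = - \frac{248}{11} \approx -22.545$
$J{\left(s \right)} = 4$ ($J{\left(s \right)} = 2^{2} = 4$)
$\left(J{\left(10 \right)} + 106\right) z = \left(4 + 106\right) \left(- \frac{248}{11}\right) = 110 \left(- \frac{248}{11}\right) = -2480$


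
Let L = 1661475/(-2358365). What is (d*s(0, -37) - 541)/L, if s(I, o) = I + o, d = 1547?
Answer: 1816884396/22153 ≈ 82015.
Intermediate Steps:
L = -332295/471673 (L = 1661475*(-1/2358365) = -332295/471673 ≈ -0.70450)
(d*s(0, -37) - 541)/L = (1547*(0 - 37) - 541)/(-332295/471673) = (1547*(-37) - 541)*(-471673/332295) = (-57239 - 541)*(-471673/332295) = -57780*(-471673/332295) = 1816884396/22153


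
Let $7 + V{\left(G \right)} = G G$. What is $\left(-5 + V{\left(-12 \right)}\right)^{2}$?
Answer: $17424$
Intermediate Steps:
$V{\left(G \right)} = -7 + G^{2}$ ($V{\left(G \right)} = -7 + G G = -7 + G^{2}$)
$\left(-5 + V{\left(-12 \right)}\right)^{2} = \left(-5 - \left(7 - \left(-12\right)^{2}\right)\right)^{2} = \left(-5 + \left(-7 + 144\right)\right)^{2} = \left(-5 + 137\right)^{2} = 132^{2} = 17424$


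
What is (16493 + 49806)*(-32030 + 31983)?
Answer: -3116053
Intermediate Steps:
(16493 + 49806)*(-32030 + 31983) = 66299*(-47) = -3116053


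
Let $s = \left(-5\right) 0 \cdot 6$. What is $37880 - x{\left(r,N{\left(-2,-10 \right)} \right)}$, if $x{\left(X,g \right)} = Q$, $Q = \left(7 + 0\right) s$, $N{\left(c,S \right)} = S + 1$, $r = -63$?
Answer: $37880$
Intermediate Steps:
$s = 0$ ($s = 0 \cdot 6 = 0$)
$N{\left(c,S \right)} = 1 + S$
$Q = 0$ ($Q = \left(7 + 0\right) 0 = 7 \cdot 0 = 0$)
$x{\left(X,g \right)} = 0$
$37880 - x{\left(r,N{\left(-2,-10 \right)} \right)} = 37880 - 0 = 37880 + 0 = 37880$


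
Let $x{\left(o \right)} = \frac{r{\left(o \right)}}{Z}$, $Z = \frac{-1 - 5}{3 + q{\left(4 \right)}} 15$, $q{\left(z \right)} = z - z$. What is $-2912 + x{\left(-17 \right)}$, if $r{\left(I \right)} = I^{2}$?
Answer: $- \frac{87649}{30} \approx -2921.6$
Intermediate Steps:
$q{\left(z \right)} = 0$
$Z = -30$ ($Z = \frac{-1 - 5}{3 + 0} \cdot 15 = - \frac{6}{3} \cdot 15 = \left(-6\right) \frac{1}{3} \cdot 15 = \left(-2\right) 15 = -30$)
$x{\left(o \right)} = - \frac{o^{2}}{30}$ ($x{\left(o \right)} = \frac{o^{2}}{-30} = o^{2} \left(- \frac{1}{30}\right) = - \frac{o^{2}}{30}$)
$-2912 + x{\left(-17 \right)} = -2912 - \frac{\left(-17\right)^{2}}{30} = -2912 - \frac{289}{30} = - \frac{87649}{30}$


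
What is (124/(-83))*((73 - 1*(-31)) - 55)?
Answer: -6076/83 ≈ -73.205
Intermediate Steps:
(124/(-83))*((73 - 1*(-31)) - 55) = (124*(-1/83))*((73 + 31) - 55) = -124*(104 - 55)/83 = -124/83*49 = -6076/83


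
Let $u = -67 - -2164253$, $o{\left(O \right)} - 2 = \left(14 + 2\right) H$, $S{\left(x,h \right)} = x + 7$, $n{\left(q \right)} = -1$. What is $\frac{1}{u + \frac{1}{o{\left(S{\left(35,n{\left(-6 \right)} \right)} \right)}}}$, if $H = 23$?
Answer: $\frac{370}{800748821} \approx 4.6207 \cdot 10^{-7}$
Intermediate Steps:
$S{\left(x,h \right)} = 7 + x$
$o{\left(O \right)} = 370$ ($o{\left(O \right)} = 2 + \left(14 + 2\right) 23 = 2 + 16 \cdot 23 = 2 + 368 = 370$)
$u = 2164186$ ($u = -67 + 2164253 = 2164186$)
$\frac{1}{u + \frac{1}{o{\left(S{\left(35,n{\left(-6 \right)} \right)} \right)}}} = \frac{1}{2164186 + \frac{1}{370}} = \frac{1}{\frac{800748821}{370}} = \frac{370}{800748821}$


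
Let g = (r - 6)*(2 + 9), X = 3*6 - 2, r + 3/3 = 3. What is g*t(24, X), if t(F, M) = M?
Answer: -704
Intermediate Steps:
r = 2 (r = -1 + 3 = 2)
X = 16 (X = 18 - 2 = 16)
g = -44 (g = (2 - 6)*(2 + 9) = -4*11 = -44)
g*t(24, X) = -44*16 = -704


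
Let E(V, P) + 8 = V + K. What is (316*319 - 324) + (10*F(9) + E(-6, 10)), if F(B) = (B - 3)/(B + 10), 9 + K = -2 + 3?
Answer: 1908762/19 ≈ 1.0046e+5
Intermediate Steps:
K = -8 (K = -9 + (-2 + 3) = -9 + 1 = -8)
F(B) = (-3 + B)/(10 + B)
E(V, P) = -16 + V (E(V, P) = -8 + (V - 8) = -8 + (-8 + V) = -16 + V)
(316*319 - 324) + (10*F(9) + E(-6, 10)) = (316*319 - 324) + (10*((-3 + 9)/(10 + 9)) + (-16 - 6)) = (100804 - 324) + (10*(6/19) - 22) = 100480 + (10*((1/19)*6) - 22) = 100480 + (10*(6/19) - 22) = 100480 + (60/19 - 22) = 100480 - 358/19 = 1908762/19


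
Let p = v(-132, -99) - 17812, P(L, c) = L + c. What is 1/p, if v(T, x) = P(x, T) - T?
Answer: -1/17911 ≈ -5.5832e-5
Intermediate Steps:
v(T, x) = x (v(T, x) = (x + T) - T = (T + x) - T = x)
p = -17911 (p = -99 - 17812 = -17911)
1/p = 1/(-17911) = -1/17911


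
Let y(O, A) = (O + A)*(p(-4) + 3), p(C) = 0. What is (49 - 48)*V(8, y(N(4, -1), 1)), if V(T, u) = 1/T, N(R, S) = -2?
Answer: 1/8 ≈ 0.12500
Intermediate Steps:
y(O, A) = 3*A + 3*O (y(O, A) = (O + A)*(0 + 3) = (A + O)*3 = 3*A + 3*O)
(49 - 48)*V(8, y(N(4, -1), 1)) = (49 - 48)/8 = 1*(1/8) = 1/8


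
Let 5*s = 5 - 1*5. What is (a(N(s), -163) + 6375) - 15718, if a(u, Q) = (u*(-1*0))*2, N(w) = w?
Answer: -9343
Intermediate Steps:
s = 0 (s = (5 - 1*5)/5 = (5 - 5)/5 = (⅕)*0 = 0)
a(u, Q) = 0 (a(u, Q) = (u*0)*2 = 0*2 = 0)
(a(N(s), -163) + 6375) - 15718 = (0 + 6375) - 15718 = 6375 - 15718 = -9343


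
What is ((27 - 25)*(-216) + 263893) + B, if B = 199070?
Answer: 462531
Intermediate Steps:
((27 - 25)*(-216) + 263893) + B = ((27 - 25)*(-216) + 263893) + 199070 = (2*(-216) + 263893) + 199070 = (-432 + 263893) + 199070 = 263461 + 199070 = 462531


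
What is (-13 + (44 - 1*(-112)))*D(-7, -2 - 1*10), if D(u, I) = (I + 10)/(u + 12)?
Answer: -286/5 ≈ -57.200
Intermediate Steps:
D(u, I) = (10 + I)/(12 + u)
(-13 + (44 - 1*(-112)))*D(-7, -2 - 1*10) = (-13 + (44 - 1*(-112)))*((10 + (-2 - 1*10))/(12 - 7)) = (-13 + (44 + 112))*((10 + (-2 - 10))/5) = (-13 + 156)*((10 - 12)/5) = 143*((⅕)*(-2)) = 143*(-⅖) = -286/5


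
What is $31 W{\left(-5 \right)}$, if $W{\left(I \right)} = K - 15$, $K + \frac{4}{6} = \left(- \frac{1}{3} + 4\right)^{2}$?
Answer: $- \frac{620}{9} \approx -68.889$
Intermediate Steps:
$K = \frac{115}{9}$ ($K = - \frac{2}{3} + \left(- \frac{1}{3} + 4\right)^{2} = - \frac{2}{3} + \left(\frac{11}{3}\right)^{2} = - \frac{2}{3} + \frac{121}{9} = \frac{115}{9} \approx 12.778$)
$W{\left(I \right)} = - \frac{20}{9}$ ($W{\left(I \right)} = \frac{115}{9} - 15 = - \frac{20}{9}$)
$31 W{\left(-5 \right)} = 31 \left(- \frac{20}{9}\right) = - \frac{620}{9}$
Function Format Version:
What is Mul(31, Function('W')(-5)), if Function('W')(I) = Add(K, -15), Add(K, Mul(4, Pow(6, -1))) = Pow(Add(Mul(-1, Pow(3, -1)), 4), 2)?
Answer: Rational(-620, 9) ≈ -68.889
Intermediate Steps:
K = Rational(115, 9) (K = Add(Rational(-2, 3), Pow(Add(Mul(-1, Pow(3, -1)), 4), 2)) = Add(Rational(-2, 3), Pow(Add(Mul(-1, Rational(1, 3)), 4), 2)) = Add(Rational(-2, 3), Pow(Add(Rational(-1, 3), 4), 2)) = Add(Rational(-2, 3), Pow(Rational(11, 3), 2)) = Add(Rational(-2, 3), Rational(121, 9)) = Rational(115, 9) ≈ 12.778)
Function('W')(I) = Rational(-20, 9) (Function('W')(I) = Add(Rational(115, 9), -15) = Rational(-20, 9))
Mul(31, Function('W')(-5)) = Mul(31, Rational(-20, 9)) = Rational(-620, 9)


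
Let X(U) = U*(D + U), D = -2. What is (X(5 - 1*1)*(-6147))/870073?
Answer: -49176/870073 ≈ -0.056519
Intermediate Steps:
X(U) = U*(-2 + U)
(X(5 - 1*1)*(-6147))/870073 = (((5 - 1*1)*(-2 + (5 - 1*1)))*(-6147))/870073 = (((5 - 1)*(-2 + (5 - 1)))*(-6147))*(1/870073) = ((4*(-2 + 4))*(-6147))*(1/870073) = ((4*2)*(-6147))*(1/870073) = (8*(-6147))*(1/870073) = -49176*1/870073 = -49176/870073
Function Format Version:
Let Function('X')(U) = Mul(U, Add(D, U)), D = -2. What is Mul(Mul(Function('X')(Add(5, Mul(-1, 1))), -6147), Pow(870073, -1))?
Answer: Rational(-49176, 870073) ≈ -0.056519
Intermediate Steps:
Function('X')(U) = Mul(U, Add(-2, U))
Mul(Mul(Function('X')(Add(5, Mul(-1, 1))), -6147), Pow(870073, -1)) = Mul(Mul(Mul(Add(5, Mul(-1, 1)), Add(-2, Add(5, Mul(-1, 1)))), -6147), Pow(870073, -1)) = Mul(Mul(Mul(Add(5, -1), Add(-2, Add(5, -1))), -6147), Rational(1, 870073)) = Mul(Mul(Mul(4, Add(-2, 4)), -6147), Rational(1, 870073)) = Mul(Mul(Mul(4, 2), -6147), Rational(1, 870073)) = Mul(Mul(8, -6147), Rational(1, 870073)) = Mul(-49176, Rational(1, 870073)) = Rational(-49176, 870073)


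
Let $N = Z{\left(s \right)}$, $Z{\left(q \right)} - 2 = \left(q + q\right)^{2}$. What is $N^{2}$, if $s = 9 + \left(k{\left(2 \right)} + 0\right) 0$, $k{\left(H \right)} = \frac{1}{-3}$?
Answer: $106276$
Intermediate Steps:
$k{\left(H \right)} = - \frac{1}{3}$
$s = 9$ ($s = 9 + \left(- \frac{1}{3} + 0\right) 0 = 9 - 0 = 9 + 0 = 9$)
$Z{\left(q \right)} = 2 + 4 q^{2}$ ($Z{\left(q \right)} = 2 + \left(q + q\right)^{2} = 2 + \left(2 q\right)^{2} = 2 + 4 q^{2}$)
$N = 326$ ($N = 2 + 4 \cdot 9^{2} = 2 + 4 \cdot 81 = 2 + 324 = 326$)
$N^{2} = 326^{2} = 106276$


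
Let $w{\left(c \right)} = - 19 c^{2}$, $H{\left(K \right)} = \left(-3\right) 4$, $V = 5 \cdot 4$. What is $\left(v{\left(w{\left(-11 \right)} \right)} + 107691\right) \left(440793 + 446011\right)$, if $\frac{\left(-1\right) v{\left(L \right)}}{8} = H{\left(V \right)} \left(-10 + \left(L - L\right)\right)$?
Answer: $94649477724$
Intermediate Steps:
$V = 20$
$H{\left(K \right)} = -12$
$v{\left(L \right)} = -960$ ($v{\left(L \right)} = - 8 \left(- 12 \left(-10 + \left(L - L\right)\right)\right) = - 8 \left(- 12 \left(-10 + 0\right)\right) = - 8 \left(\left(-12\right) \left(-10\right)\right) = \left(-8\right) 120 = -960$)
$\left(v{\left(w{\left(-11 \right)} \right)} + 107691\right) \left(440793 + 446011\right) = \left(-960 + 107691\right) \left(440793 + 446011\right) = 106731 \cdot 886804 = 94649477724$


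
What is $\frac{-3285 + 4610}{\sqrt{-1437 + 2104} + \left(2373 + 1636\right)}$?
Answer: $\frac{5311925}{16071414} - \frac{1325 \sqrt{667}}{16071414} \approx 0.32839$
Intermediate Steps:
$\frac{-3285 + 4610}{\sqrt{-1437 + 2104} + \left(2373 + 1636\right)} = \frac{1325}{\sqrt{667} + 4009} = \frac{1325}{4009 + \sqrt{667}}$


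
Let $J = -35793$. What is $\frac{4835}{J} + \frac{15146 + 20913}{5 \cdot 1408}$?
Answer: $\frac{1256621387}{251982720} \approx 4.9869$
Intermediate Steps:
$\frac{4835}{J} + \frac{15146 + 20913}{5 \cdot 1408} = \frac{4835}{-35793} + \frac{15146 + 20913}{5 \cdot 1408} = 4835 \left(- \frac{1}{35793}\right) + \frac{36059}{7040} = - \frac{4835}{35793} + 36059 \cdot \frac{1}{7040} = - \frac{4835}{35793} + \frac{36059}{7040} = \frac{1256621387}{251982720}$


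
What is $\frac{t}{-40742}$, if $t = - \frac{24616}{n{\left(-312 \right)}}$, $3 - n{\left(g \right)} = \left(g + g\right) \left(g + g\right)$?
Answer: $- \frac{12308}{7931917383} \approx -1.5517 \cdot 10^{-6}$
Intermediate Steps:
$n{\left(g \right)} = 3 - 4 g^{2}$ ($n{\left(g \right)} = 3 - \left(g + g\right) \left(g + g\right) = 3 - 2 g 2 g = 3 - 4 g^{2}$)
$t = \frac{24616}{389373}$ ($t = - \frac{24616}{3 - 4 \left(-312\right)^{2}} = - \frac{24616}{3 - 389376} = - \frac{24616}{-389373} = \left(-24616\right) \left(- \frac{1}{389373}\right) = \frac{24616}{389373} \approx 0.06322$)
$\frac{t}{-40742} = \frac{24616}{389373 \left(-40742\right)} = \frac{24616}{389373} \left(- \frac{1}{40742}\right) = - \frac{12308}{7931917383}$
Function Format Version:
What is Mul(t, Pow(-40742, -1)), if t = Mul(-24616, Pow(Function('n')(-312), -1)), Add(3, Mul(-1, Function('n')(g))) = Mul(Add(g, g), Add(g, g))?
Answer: Rational(-12308, 7931917383) ≈ -1.5517e-6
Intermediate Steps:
Function('n')(g) = Add(3, Mul(-4, Pow(g, 2))) (Function('n')(g) = Add(3, Mul(-1, Mul(Add(g, g), Add(g, g)))) = Add(3, Mul(-1, Mul(Mul(2, g), Mul(2, g)))) = Add(3, Mul(-1, Mul(4, Pow(g, 2)))) = Add(3, Mul(-4, Pow(g, 2))))
t = Rational(24616, 389373) (t = Mul(-24616, Pow(Add(3, Mul(-4, Pow(-312, 2))), -1)) = Mul(-24616, Pow(Add(3, Mul(-4, 97344)), -1)) = Mul(-24616, Pow(Add(3, -389376), -1)) = Mul(-24616, Pow(-389373, -1)) = Mul(-24616, Rational(-1, 389373)) = Rational(24616, 389373) ≈ 0.063220)
Mul(t, Pow(-40742, -1)) = Mul(Rational(24616, 389373), Pow(-40742, -1)) = Mul(Rational(24616, 389373), Rational(-1, 40742)) = Rational(-12308, 7931917383)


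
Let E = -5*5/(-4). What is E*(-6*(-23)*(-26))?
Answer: -22425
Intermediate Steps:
E = 25/4 (E = -25*(-¼) = 25/4 ≈ 6.2500)
E*(-6*(-23)*(-26)) = 25*(-6*(-23)*(-26))/4 = 25*(138*(-26))/4 = (25/4)*(-3588) = -22425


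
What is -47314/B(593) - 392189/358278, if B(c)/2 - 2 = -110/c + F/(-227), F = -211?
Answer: -380359480857527/44112978750 ≈ -8622.4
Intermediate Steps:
B(c) = 1330/227 - 220/c (B(c) = 4 + 2*(-110/c - 211/(-227)) = 4 + 2*(-110/c - 211*(-1/227)) = 4 + 2*(-110/c + 211/227) = 4 + 2*(211/227 - 110/c) = 4 + (422/227 - 220/c) = 1330/227 - 220/c)
-47314/B(593) - 392189/358278 = -47314/(1330/227 - 220/593) - 392189/358278 = -47314/738750/134611 - 392189/358278 = -47314*134611/738750 - 392189/358278 = -3184492427/369375 - 392189/358278 = -380359480857527/44112978750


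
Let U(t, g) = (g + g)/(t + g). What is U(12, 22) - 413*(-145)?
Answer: 1018067/17 ≈ 59886.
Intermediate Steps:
U(t, g) = 2*g/(g + t) (U(t, g) = (2*g)/(g + t) = 2*g/(g + t))
U(12, 22) - 413*(-145) = 2*22/(22 + 12) - 413*(-145) = 2*22/34 + 59885 = 2*22*(1/34) + 59885 = 22/17 + 59885 = 1018067/17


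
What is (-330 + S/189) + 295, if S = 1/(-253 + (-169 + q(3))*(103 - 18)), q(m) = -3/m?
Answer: -97260346/2778867 ≈ -35.000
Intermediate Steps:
S = -1/14703 (S = 1/(-253 + (-169 - 3/3)*(103 - 18)) = 1/(-253 + (-169 - 3*⅓)*85) = 1/(-253 + (-169 - 1)*85) = 1/(-253 - 170*85) = 1/(-253 - 14450) = 1/(-14703) = -1/14703 ≈ -6.8013e-5)
(-330 + S/189) + 295 = (-330 - 1/14703/189) + 295 = (-330 - 1/14703*1/189) + 295 = (-330 - 1/2778867) + 295 = -917026111/2778867 + 295 = -97260346/2778867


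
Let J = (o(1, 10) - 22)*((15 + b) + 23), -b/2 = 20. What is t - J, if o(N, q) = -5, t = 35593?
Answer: 35539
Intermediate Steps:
b = -40 (b = -2*20 = -40)
J = 54 (J = (-5 - 22)*((15 - 40) + 23) = -27*(-25 + 23) = -27*(-2) = 54)
t - J = 35593 - 1*54 = 35593 - 54 = 35539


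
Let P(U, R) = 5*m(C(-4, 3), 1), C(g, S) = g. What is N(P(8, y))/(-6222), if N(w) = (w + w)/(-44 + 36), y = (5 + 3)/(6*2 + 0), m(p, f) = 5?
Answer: 25/24888 ≈ 0.0010045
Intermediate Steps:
y = 2/3 (y = 8/(12 + 0) = 8/12 = 8*(1/12) = 2/3 ≈ 0.66667)
P(U, R) = 25 (P(U, R) = 5*5 = 25)
N(w) = -w/4 (N(w) = (2*w)/(-8) = (2*w)*(-1/8) = -w/4)
N(P(8, y))/(-6222) = -1/4*25/(-6222) = -25/4*(-1/6222) = 25/24888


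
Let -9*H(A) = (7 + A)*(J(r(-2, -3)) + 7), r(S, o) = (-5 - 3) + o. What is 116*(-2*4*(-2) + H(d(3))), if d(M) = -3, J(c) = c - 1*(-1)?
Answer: 6032/3 ≈ 2010.7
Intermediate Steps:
r(S, o) = -8 + o
J(c) = 1 + c (J(c) = c + 1 = 1 + c)
H(A) = 7/3 + A/3 (H(A) = -(7 + A)*((1 + (-8 - 3)) + 7)/9 = -(7 + A)*((1 - 11) + 7)/9 = -(7 + A)*(-10 + 7)/9 = -(7 + A)*(-3)/9 = -(-21 - 3*A)/9 = 7/3 + A/3)
116*(-2*4*(-2) + H(d(3))) = 116*(-2*4*(-2) + (7/3 + (⅓)*(-3))) = 116*(-8*(-2) + (7/3 - 1)) = 116*(16 + 4/3) = 116*(52/3) = 6032/3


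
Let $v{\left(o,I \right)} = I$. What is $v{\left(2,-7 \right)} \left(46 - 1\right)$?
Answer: $-315$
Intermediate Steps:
$v{\left(2,-7 \right)} \left(46 - 1\right) = - 7 \left(46 - 1\right) = \left(-7\right) 45 = -315$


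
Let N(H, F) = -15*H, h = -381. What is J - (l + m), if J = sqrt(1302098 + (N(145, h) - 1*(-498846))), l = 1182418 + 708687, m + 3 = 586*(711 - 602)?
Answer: -1954976 + sqrt(1798769) ≈ -1.9536e+6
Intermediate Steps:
m = 63871 (m = -3 + 586*(711 - 602) = -3 + 586*109 = -3 + 63874 = 63871)
l = 1891105
J = sqrt(1798769) (J = sqrt(1302098 + (-15*145 - 1*(-498846))) = sqrt(1302098 + (-2175 + 498846)) = sqrt(1302098 + 496671) = sqrt(1798769) ≈ 1341.2)
J - (l + m) = sqrt(1798769) - (1891105 + 63871) = sqrt(1798769) - 1*1954976 = sqrt(1798769) - 1954976 = -1954976 + sqrt(1798769)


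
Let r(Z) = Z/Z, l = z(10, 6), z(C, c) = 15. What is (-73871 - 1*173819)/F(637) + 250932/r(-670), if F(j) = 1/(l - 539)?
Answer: 130040492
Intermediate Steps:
l = 15
F(j) = -1/524 (F(j) = 1/(15 - 539) = 1/(-524) = -1/524)
r(Z) = 1
(-73871 - 1*173819)/F(637) + 250932/r(-670) = (-73871 - 1*173819)/(-1/524) + 250932/1 = (-73871 - 173819)*(-524) + 250932*1 = -247690*(-524) + 250932 = 129789560 + 250932 = 130040492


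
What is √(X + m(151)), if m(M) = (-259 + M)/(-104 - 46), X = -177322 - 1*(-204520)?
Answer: 12*√4722/5 ≈ 164.92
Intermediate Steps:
X = 27198 (X = -177322 + 204520 = 27198)
m(M) = 259/150 - M/150 (m(M) = (-259 + M)/(-150) = (-259 + M)*(-1/150) = 259/150 - M/150)
√(X + m(151)) = √(27198 + (259/150 - 1/150*151)) = √(27198 + (259/150 - 151/150)) = √(27198 + 18/25) = √(679968/25) = 12*√4722/5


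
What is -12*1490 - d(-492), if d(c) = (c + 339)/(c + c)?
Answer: -5864691/328 ≈ -17880.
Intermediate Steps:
d(c) = (339 + c)/(2*c) (d(c) = (339 + c)/((2*c)) = (339 + c)*(1/(2*c)) = (339 + c)/(2*c))
-12*1490 - d(-492) = -12*1490 - (339 - 492)/(2*(-492)) = -17880 - (-1)*(-153)/(2*492) = -17880 - 1*51/328 = -17880 - 51/328 = -5864691/328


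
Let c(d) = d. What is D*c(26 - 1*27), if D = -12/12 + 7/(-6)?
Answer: 13/6 ≈ 2.1667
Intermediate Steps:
D = -13/6 (D = -12*1/12 + 7*(-1/6) = -1 - 7/6 = -13/6 ≈ -2.1667)
D*c(26 - 1*27) = -13*(26 - 1*27)/6 = -13*(26 - 27)/6 = -13/6*(-1) = 13/6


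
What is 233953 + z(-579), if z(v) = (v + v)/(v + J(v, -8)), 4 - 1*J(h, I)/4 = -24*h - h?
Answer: 13677595397/58463 ≈ 2.3395e+5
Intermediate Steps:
J(h, I) = 16 + 100*h (J(h, I) = 16 - 4*(-24*h - h) = 16 - (-100)*h = 16 + 100*h)
z(v) = 2*v/(16 + 101*v) (z(v) = (v + v)/(v + (16 + 100*v)) = (2*v)/(16 + 101*v) = 2*v/(16 + 101*v))
233953 + z(-579) = 233953 + 2*(-579)/(16 + 101*(-579)) = 233953 + 2*(-579)/(16 - 58479) = 233953 + 2*(-579)/(-58463) = 233953 + 2*(-579)*(-1/58463) = 233953 + 1158/58463 = 13677595397/58463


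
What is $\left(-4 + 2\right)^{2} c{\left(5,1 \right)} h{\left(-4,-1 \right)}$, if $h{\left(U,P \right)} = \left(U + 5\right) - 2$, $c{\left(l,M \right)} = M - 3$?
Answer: $8$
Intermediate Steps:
$c{\left(l,M \right)} = -3 + M$
$h{\left(U,P \right)} = 3 + U$ ($h{\left(U,P \right)} = \left(5 + U\right) - 2 = 3 + U$)
$\left(-4 + 2\right)^{2} c{\left(5,1 \right)} h{\left(-4,-1 \right)} = \left(-4 + 2\right)^{2} \left(-3 + 1\right) \left(3 - 4\right) = \left(-2\right)^{2} \left(-2\right) \left(-1\right) = 4 \left(-2\right) \left(-1\right) = \left(-8\right) \left(-1\right) = 8$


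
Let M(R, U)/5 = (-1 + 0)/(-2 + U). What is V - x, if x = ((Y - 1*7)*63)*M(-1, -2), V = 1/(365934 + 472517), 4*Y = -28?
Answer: 1848784457/1676902 ≈ 1102.5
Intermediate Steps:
Y = -7 (Y = (¼)*(-28) = -7)
M(R, U) = -5/(-2 + U) (M(R, U) = 5*((-1 + 0)/(-2 + U)) = 5*(-1/(-2 + U)) = -5/(-2 + U))
V = 1/838451 ≈ 1.1927e-6
x = -2205/2 (x = ((-7 - 1*7)*63)*(-5/(-2 - 2)) = ((-7 - 7)*63)*(-5/(-4)) = (-14*63)*(-5*(-¼)) = -882*5/4 = -2205/2 ≈ -1102.5)
V - x = 1/838451 - 1*(-2205/2) = 1/838451 + 2205/2 = 1848784457/1676902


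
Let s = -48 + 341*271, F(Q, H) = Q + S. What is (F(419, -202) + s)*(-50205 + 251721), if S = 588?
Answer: 18815548920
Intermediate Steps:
F(Q, H) = 588 + Q (F(Q, H) = Q + 588 = 588 + Q)
s = 92363 (s = -48 + 92411 = 92363)
(F(419, -202) + s)*(-50205 + 251721) = ((588 + 419) + 92363)*(-50205 + 251721) = (1007 + 92363)*201516 = 93370*201516 = 18815548920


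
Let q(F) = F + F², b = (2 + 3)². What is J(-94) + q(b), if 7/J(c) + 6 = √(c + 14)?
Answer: 37679/58 - 7*I*√5/29 ≈ 649.64 - 0.53974*I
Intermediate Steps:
b = 25 (b = 5² = 25)
J(c) = 7/(-6 + √(14 + c)) (J(c) = 7/(-6 + √(c + 14)) = 7/(-6 + √(14 + c)))
J(-94) + q(b) = 7/(-6 + √(14 - 94)) + 25*(1 + 25) = 7/(-6 + √(-80)) + 25*26 = 7/(-6 + 4*I*√5) + 650 = 650 + 7/(-6 + 4*I*√5)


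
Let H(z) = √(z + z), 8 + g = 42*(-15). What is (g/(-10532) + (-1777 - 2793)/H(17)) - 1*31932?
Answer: -168153593/5266 - 2285*√34/17 ≈ -32716.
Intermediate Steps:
g = -638 (g = -8 + 42*(-15) = -8 - 630 = -638)
H(z) = √2*√z (H(z) = √(2*z) = √2*√z)
(g/(-10532) + (-1777 - 2793)/H(17)) - 1*31932 = (-638/(-10532) + (-1777 - 2793)/((√2*√17))) - 1*31932 = (-638*(-1/10532) - 4570*√34/34) - 31932 = (319/5266 - 2285*√34/17) - 31932 = -168153593/5266 - 2285*√34/17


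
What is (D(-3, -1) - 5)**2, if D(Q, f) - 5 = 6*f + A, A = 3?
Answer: 9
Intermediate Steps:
D(Q, f) = 8 + 6*f (D(Q, f) = 5 + (6*f + 3) = 5 + (3 + 6*f) = 8 + 6*f)
(D(-3, -1) - 5)**2 = ((8 + 6*(-1)) - 5)**2 = ((8 - 6) - 5)**2 = (2 - 5)**2 = (-3)**2 = 9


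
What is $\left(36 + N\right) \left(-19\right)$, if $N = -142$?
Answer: $2014$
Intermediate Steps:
$\left(36 + N\right) \left(-19\right) = \left(36 - 142\right) \left(-19\right) = \left(-106\right) \left(-19\right) = 2014$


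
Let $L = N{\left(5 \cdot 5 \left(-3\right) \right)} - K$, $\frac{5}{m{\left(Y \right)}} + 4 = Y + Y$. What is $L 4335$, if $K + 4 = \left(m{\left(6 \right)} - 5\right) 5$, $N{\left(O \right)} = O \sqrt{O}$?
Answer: $\frac{897345}{8} - 1625625 i \sqrt{3} \approx 1.1217 \cdot 10^{5} - 2.8157 \cdot 10^{6} i$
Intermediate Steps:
$m{\left(Y \right)} = \frac{5}{-4 + 2 Y}$ ($m{\left(Y \right)} = \frac{5}{-4 + \left(Y + Y\right)} = \frac{5}{-4 + 2 Y}$)
$N{\left(O \right)} = O^{\frac{3}{2}}$
$K = - \frac{207}{8}$ ($K = -4 + \left(\frac{5}{2 \left(-2 + 6\right)} - 5\right) 5 = -4 + \left(\frac{5}{2 \cdot 4} - 5\right) 5 = -4 + \left(\frac{5}{2} \cdot \frac{1}{4} - 5\right) 5 = -4 + \left(\frac{5}{8} - 5\right) 5 = -4 - \frac{175}{8} = - \frac{207}{8} \approx -25.875$)
$L = \frac{207}{8} - 375 i \sqrt{3}$ ($L = \left(5 \cdot 5 \left(-3\right)\right)^{\frac{3}{2}} - - \frac{207}{8} = \left(25 \left(-3\right)\right)^{\frac{3}{2}} + \frac{207}{8} = \left(-75\right)^{\frac{3}{2}} + \frac{207}{8} = - 375 i \sqrt{3} + \frac{207}{8} = \frac{207}{8} - 375 i \sqrt{3} \approx 25.875 - 649.52 i$)
$L 4335 = \left(\frac{207}{8} - 375 i \sqrt{3}\right) 4335 = \frac{897345}{8} - 1625625 i \sqrt{3}$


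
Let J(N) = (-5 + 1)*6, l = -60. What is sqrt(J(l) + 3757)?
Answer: sqrt(3733) ≈ 61.098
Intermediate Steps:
J(N) = -24 (J(N) = -4*6 = -24)
sqrt(J(l) + 3757) = sqrt(-24 + 3757) = sqrt(3733)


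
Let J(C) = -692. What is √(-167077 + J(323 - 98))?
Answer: 3*I*√18641 ≈ 409.6*I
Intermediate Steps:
√(-167077 + J(323 - 98)) = √(-167077 - 692) = √(-167769) = 3*I*√18641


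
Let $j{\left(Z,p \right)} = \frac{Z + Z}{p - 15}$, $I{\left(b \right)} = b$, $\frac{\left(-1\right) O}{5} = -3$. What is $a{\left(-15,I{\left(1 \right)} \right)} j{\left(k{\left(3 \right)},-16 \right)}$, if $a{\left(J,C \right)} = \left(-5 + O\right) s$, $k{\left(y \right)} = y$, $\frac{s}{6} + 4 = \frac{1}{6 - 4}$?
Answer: $\frac{1260}{31} \approx 40.645$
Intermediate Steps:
$O = 15$ ($O = \left(-5\right) \left(-3\right) = 15$)
$s = -21$ ($s = -24 + \frac{6}{6 - 4} = -24 + \frac{6}{2} = -24 + 6 \cdot \frac{1}{2} = -24 + 3 = -21$)
$a{\left(J,C \right)} = -210$ ($a{\left(J,C \right)} = \left(-5 + 15\right) \left(-21\right) = 10 \left(-21\right) = -210$)
$j{\left(Z,p \right)} = \frac{2 Z}{-15 + p}$
$a{\left(-15,I{\left(1 \right)} \right)} j{\left(k{\left(3 \right)},-16 \right)} = - 210 \cdot 2 \cdot 3 \frac{1}{-15 - 16} = - 210 \cdot 2 \cdot 3 \frac{1}{-31} = - 210 \cdot 2 \cdot 3 \left(- \frac{1}{31}\right) = \left(-210\right) \left(- \frac{6}{31}\right) = \frac{1260}{31}$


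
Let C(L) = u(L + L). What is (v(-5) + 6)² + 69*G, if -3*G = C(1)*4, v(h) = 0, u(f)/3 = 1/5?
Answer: -96/5 ≈ -19.200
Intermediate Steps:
u(f) = ⅗ (u(f) = 3/5 = 3*(⅕) = ⅗)
C(L) = ⅗
G = -⅘ (G = -4/5 = -⅓*12/5 = -⅘ ≈ -0.80000)
(v(-5) + 6)² + 69*G = (0 + 6)² + 69*(-⅘) = 6² - 276/5 = 36 - 276/5 = -96/5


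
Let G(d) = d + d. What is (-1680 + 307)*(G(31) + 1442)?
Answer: -2064992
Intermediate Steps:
G(d) = 2*d
(-1680 + 307)*(G(31) + 1442) = (-1680 + 307)*(2*31 + 1442) = -1373*(62 + 1442) = -1373*1504 = -2064992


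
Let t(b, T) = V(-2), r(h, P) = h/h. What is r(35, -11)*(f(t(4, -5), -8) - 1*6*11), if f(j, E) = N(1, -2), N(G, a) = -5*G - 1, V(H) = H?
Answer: -72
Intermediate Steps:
r(h, P) = 1
t(b, T) = -2
N(G, a) = -1 - 5*G
f(j, E) = -6 (f(j, E) = -1 - 5*1 = -1 - 5 = -6)
r(35, -11)*(f(t(4, -5), -8) - 1*6*11) = 1*(-6 - 1*6*11) = 1*(-6 - 6*11) = 1*(-6 - 66) = 1*(-72) = -72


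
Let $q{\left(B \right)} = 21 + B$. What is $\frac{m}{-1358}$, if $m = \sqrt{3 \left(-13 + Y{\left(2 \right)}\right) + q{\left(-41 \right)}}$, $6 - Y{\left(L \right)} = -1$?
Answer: $- \frac{i \sqrt{38}}{1358} \approx - 0.0045393 i$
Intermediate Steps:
$Y{\left(L \right)} = 7$ ($Y{\left(L \right)} = 6 - -1 = 6 + 1 = 7$)
$m = i \sqrt{38}$ ($m = \sqrt{3 \left(-13 + 7\right) + \left(21 - 41\right)} = \sqrt{3 \left(-6\right) - 20} = \sqrt{-18 - 20} = \sqrt{-38} = i \sqrt{38} \approx 6.1644 i$)
$\frac{m}{-1358} = \frac{i \sqrt{38}}{-1358} = i \sqrt{38} \left(- \frac{1}{1358}\right) = - \frac{i \sqrt{38}}{1358}$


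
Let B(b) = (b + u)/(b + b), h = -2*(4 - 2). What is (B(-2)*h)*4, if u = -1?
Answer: -12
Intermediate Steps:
h = -4 (h = -2*2 = -4)
B(b) = (-1 + b)/(2*b) (B(b) = (b - 1)/(b + b) = (-1 + b)/((2*b)) = (-1 + b)*(1/(2*b)) = (-1 + b)/(2*b))
(B(-2)*h)*4 = (((1/2)*(-1 - 2)/(-2))*(-4))*4 = (((1/2)*(-1/2)*(-3))*(-4))*4 = ((3/4)*(-4))*4 = -3*4 = -12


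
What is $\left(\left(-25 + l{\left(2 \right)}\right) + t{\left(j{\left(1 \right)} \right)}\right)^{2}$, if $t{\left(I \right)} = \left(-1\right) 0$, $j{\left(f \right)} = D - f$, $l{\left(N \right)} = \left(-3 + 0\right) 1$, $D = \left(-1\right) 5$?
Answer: $784$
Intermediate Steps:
$D = -5$
$l{\left(N \right)} = -3$ ($l{\left(N \right)} = \left(-3\right) 1 = -3$)
$j{\left(f \right)} = -5 - f$
$t{\left(I \right)} = 0$
$\left(\left(-25 + l{\left(2 \right)}\right) + t{\left(j{\left(1 \right)} \right)}\right)^{2} = \left(\left(-25 - 3\right) + 0\right)^{2} = \left(-28 + 0\right)^{2} = \left(-28\right)^{2} = 784$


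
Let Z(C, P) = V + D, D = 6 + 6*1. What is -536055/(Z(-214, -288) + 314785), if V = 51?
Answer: -536055/314848 ≈ -1.7026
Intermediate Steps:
D = 12 (D = 6 + 6 = 12)
Z(C, P) = 63 (Z(C, P) = 51 + 12 = 63)
-536055/(Z(-214, -288) + 314785) = -536055/(63 + 314785) = -536055/314848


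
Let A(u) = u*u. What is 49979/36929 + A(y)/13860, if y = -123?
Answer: 139045309/56870660 ≈ 2.4449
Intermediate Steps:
A(u) = u**2
49979/36929 + A(y)/13860 = 49979/36929 + (-123)**2/13860 = 49979*(1/36929) + 15129*(1/13860) = 49979/36929 + 1681/1540 = 139045309/56870660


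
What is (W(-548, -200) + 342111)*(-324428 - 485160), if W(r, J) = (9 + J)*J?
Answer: -307895221868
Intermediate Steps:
W(r, J) = J*(9 + J)
(W(-548, -200) + 342111)*(-324428 - 485160) = (-200*(9 - 200) + 342111)*(-324428 - 485160) = (-200*(-191) + 342111)*(-809588) = (38200 + 342111)*(-809588) = 380311*(-809588) = -307895221868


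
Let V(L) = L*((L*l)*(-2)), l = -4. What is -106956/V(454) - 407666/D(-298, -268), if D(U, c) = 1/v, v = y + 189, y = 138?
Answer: -54953321384163/412232 ≈ -1.3331e+8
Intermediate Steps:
v = 327 (v = 138 + 189 = 327)
V(L) = 8*L² (V(L) = L*((L*(-4))*(-2)) = L*(-4*L*(-2)) = L*(8*L) = 8*L²)
D(U, c) = 1/327
-106956/V(454) - 407666/D(-298, -268) = -106956/(8*454²) - 407666/1/327 = -106956/(8*206116) - 407666*327 = -106956/1648928 - 133306782 = -106956*1/1648928 - 133306782 = -26739/412232 - 133306782 = -54953321384163/412232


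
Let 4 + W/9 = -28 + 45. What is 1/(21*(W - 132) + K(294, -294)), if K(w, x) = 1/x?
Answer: -294/92611 ≈ -0.0031746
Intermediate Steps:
W = 117 (W = -36 + 9*(-28 + 45) = -36 + 9*17 = -36 + 153 = 117)
1/(21*(W - 132) + K(294, -294)) = 1/(21*(117 - 132) + 1/(-294)) = 1/(21*(-15) - 1/294) = 1/(-315 - 1/294) = 1/(-92611/294) = -294/92611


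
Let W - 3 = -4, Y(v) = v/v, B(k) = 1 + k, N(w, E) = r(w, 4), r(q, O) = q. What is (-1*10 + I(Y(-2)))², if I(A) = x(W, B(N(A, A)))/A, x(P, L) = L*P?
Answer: 144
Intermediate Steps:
N(w, E) = w
Y(v) = 1
W = -1 (W = 3 - 4 = -1)
I(A) = (-1 - A)/A (I(A) = ((1 + A)*(-1))/A = (-1 - A)/A)
(-1*10 + I(Y(-2)))² = (-1*10 + (-1 - 1*1)/1)² = (-10 + 1*(-1 - 1))² = (-10 + 1*(-2))² = (-10 - 2)² = (-12)² = 144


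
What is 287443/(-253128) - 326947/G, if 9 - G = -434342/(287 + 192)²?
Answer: -18989127132051029/632645594808 ≈ -30015.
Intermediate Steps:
G = 2499311/229441 (G = 9 - (-434342)/((287 + 192)²) = 9 - (-434342)/(479²) = 9 - (-434342)/229441 = 9 - 1*(-434342/229441) = 9 + 434342/229441 = 2499311/229441 ≈ 10.893)
287443/(-253128) - 326947/G = 287443/(-253128) - 326947/2499311/229441 = 287443*(-1/253128) - 326947*229441/2499311 = -287443/253128 - 75015046627/2499311 = -18989127132051029/632645594808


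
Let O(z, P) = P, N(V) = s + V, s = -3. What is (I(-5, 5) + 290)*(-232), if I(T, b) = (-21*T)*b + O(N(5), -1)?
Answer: -188848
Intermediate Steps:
N(V) = -3 + V
I(T, b) = -1 - 21*T*b (I(T, b) = (-21*T)*b - 1 = -21*T*b - 1 = -1 - 21*T*b)
(I(-5, 5) + 290)*(-232) = ((-1 - 21*(-5)*5) + 290)*(-232) = ((-1 + 525) + 290)*(-232) = (524 + 290)*(-232) = 814*(-232) = -188848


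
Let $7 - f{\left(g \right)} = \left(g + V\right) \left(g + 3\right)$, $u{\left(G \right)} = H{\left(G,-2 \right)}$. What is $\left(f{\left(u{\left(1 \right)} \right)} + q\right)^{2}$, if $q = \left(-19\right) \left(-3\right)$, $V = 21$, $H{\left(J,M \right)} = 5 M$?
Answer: $19881$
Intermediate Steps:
$u{\left(G \right)} = -10$ ($u{\left(G \right)} = 5 \left(-2\right) = -10$)
$f{\left(g \right)} = 7 - \left(3 + g\right) \left(21 + g\right)$ ($f{\left(g \right)} = 7 - \left(g + 21\right) \left(g + 3\right) = 7 - \left(21 + g\right) \left(3 + g\right) = 7 - \left(3 + g\right) \left(21 + g\right)$)
$q = 57$
$\left(f{\left(u{\left(1 \right)} \right)} + q\right)^{2} = \left(\left(-56 - \left(-10\right)^{2} - -240\right) + 57\right)^{2} = \left(\left(-56 - 100 + 240\right) + 57\right)^{2} = \left(84 + 57\right)^{2} = 141^{2} = 19881$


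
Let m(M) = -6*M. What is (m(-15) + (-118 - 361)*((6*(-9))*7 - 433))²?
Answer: 150978096481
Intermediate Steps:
(m(-15) + (-118 - 361)*((6*(-9))*7 - 433))² = (-6*(-15) + (-118 - 361)*((6*(-9))*7 - 433))² = (90 - 479*(-54*7 - 433))² = (90 - 479*(-378 - 433))² = (90 - 479*(-811))² = (90 + 388469)² = 388559² = 150978096481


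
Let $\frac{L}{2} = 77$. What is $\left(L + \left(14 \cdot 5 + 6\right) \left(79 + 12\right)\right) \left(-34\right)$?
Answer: $-240380$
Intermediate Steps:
$L = 154$ ($L = 2 \cdot 77 = 154$)
$\left(L + \left(14 \cdot 5 + 6\right) \left(79 + 12\right)\right) \left(-34\right) = \left(154 + \left(14 \cdot 5 + 6\right) \left(79 + 12\right)\right) \left(-34\right) = \left(154 + \left(70 + 6\right) 91\right) \left(-34\right) = \left(154 + 76 \cdot 91\right) \left(-34\right) = \left(154 + 6916\right) \left(-34\right) = 7070 \left(-34\right) = -240380$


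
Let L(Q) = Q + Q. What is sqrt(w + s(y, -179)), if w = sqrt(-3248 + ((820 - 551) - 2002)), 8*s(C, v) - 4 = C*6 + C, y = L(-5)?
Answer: sqrt(-33 + 4*I*sqrt(4981))/2 ≈ 5.6039 + 6.2971*I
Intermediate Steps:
L(Q) = 2*Q
y = -10 (y = 2*(-5) = -10)
s(C, v) = 1/2 + 7*C/8 (s(C, v) = 1/2 + (C*6 + C)/8 = 1/2 + (6*C + C)/8 = 1/2 + (7*C)/8 = 1/2 + 7*C/8)
w = I*sqrt(4981) (w = sqrt(-3248 + (269 - 2002)) = sqrt(-3248 - 1733) = sqrt(-4981) = I*sqrt(4981) ≈ 70.576*I)
sqrt(w + s(y, -179)) = sqrt(I*sqrt(4981) + (1/2 + (7/8)*(-10))) = sqrt(I*sqrt(4981) + (1/2 - 35/4)) = sqrt(I*sqrt(4981) - 33/4) = sqrt(-33/4 + I*sqrt(4981))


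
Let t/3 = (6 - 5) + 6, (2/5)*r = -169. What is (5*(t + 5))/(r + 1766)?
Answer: 260/2687 ≈ 0.096762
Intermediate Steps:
r = -845/2 (r = (5/2)*(-169) = -845/2 ≈ -422.50)
t = 21 (t = 3*((6 - 5) + 6) = 3*(1 + 6) = 3*7 = 21)
(5*(t + 5))/(r + 1766) = (5*(21 + 5))/(-845/2 + 1766) = (5*26)/(2687/2) = 130*(2/2687) = 260/2687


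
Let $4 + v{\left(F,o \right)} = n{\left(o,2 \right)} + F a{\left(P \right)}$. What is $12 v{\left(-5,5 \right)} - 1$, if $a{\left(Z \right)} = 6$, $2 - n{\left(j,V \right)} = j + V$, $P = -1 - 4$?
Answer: $-469$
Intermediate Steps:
$P = -5$
$n{\left(j,V \right)} = 2 - V - j$ ($n{\left(j,V \right)} = 2 - \left(j + V\right) = 2 - \left(V + j\right) = 2 - V - j$)
$v{\left(F,o \right)} = -4 - o + 6 F$ ($v{\left(F,o \right)} = -4 + \left(\left(2 - 2 - o\right) + F 6\right) = -4 + \left(\left(2 - 2 - o\right) + 6 F\right) = -4 + \left(- o + 6 F\right) = -4 - o + 6 F$)
$12 v{\left(-5,5 \right)} - 1 = 12 \left(-4 - 5 + 6 \left(-5\right)\right) - 1 = 12 \left(-4 - 5 - 30\right) - 1 = 12 \left(-39\right) - 1 = -468 - 1 = -469$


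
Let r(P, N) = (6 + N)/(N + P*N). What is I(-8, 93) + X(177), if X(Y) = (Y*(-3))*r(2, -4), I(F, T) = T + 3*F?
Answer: 315/2 ≈ 157.50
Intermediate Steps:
r(P, N) = (6 + N)/(N + N*P)
X(Y) = Y/2 (X(Y) = (Y*(-3))*((6 - 4)/((-4)*(1 + 2))) = (-3*Y)*(-1/4*2/3) = (-3*Y)*(-1/4*1/3*2) = -3*Y*(-1/6) = Y/2)
I(-8, 93) + X(177) = (93 + 3*(-8)) + (1/2)*177 = (93 - 24) + 177/2 = 69 + 177/2 = 315/2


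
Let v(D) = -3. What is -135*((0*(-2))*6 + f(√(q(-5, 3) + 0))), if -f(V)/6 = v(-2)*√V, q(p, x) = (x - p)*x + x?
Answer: -2430*3^(¾) ≈ -5539.2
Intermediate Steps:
q(p, x) = x + x*(x - p) (q(p, x) = x*(x - p) + x = x + x*(x - p))
f(V) = 18*√V (f(V) = -(-18)*√V = 18*√V)
-135*((0*(-2))*6 + f(√(q(-5, 3) + 0))) = -135*((0*(-2))*6 + 18*√(√(3*(1 + 3 - 1*(-5)) + 0))) = -135*(0*6 + 18*√(√(3*(1 + 3 + 5) + 0))) = -135*(0 + 18*√(√(3*9 + 0))) = -135*(0 + 18*√(√(27 + 0))) = -135*(0 + 18*√(√27)) = -135*(0 + 18*√(3*√3)) = -135*(0 + 18*3^(¾)) = -2430*3^(¾)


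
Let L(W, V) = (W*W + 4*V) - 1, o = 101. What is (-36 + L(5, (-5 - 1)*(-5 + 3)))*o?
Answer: 3636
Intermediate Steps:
L(W, V) = -1 + W**2 + 4*V (L(W, V) = (W**2 + 4*V) - 1 = -1 + W**2 + 4*V)
(-36 + L(5, (-5 - 1)*(-5 + 3)))*o = (-36 + (-1 + 5**2 + 4*((-5 - 1)*(-5 + 3))))*101 = (-36 + (-1 + 25 + 4*(-6*(-2))))*101 = (-36 + (-1 + 25 + 4*12))*101 = (-36 + (-1 + 25 + 48))*101 = (-36 + 72)*101 = 36*101 = 3636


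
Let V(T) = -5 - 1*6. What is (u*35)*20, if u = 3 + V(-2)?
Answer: -5600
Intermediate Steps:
V(T) = -11 (V(T) = -5 - 6 = -11)
u = -8 (u = 3 - 11 = -8)
(u*35)*20 = -8*35*20 = -280*20 = -5600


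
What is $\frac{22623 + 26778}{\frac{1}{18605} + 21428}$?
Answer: $\frac{919105605}{398667941} \approx 2.3054$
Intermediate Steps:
$\frac{22623 + 26778}{\frac{1}{18605} + 21428} = \frac{49401}{\frac{1}{18605} + 21428} = \frac{49401}{\frac{398667941}{18605}} = 49401 \cdot \frac{18605}{398667941} = \frac{919105605}{398667941}$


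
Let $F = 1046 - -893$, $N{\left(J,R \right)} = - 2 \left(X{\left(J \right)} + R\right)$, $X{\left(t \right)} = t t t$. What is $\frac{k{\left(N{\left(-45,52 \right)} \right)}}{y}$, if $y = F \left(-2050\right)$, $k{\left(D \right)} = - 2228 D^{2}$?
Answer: $\frac{36959362162024}{1987475} \approx 1.8596 \cdot 10^{7}$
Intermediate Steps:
$X{\left(t \right)} = t^{3}$ ($X{\left(t \right)} = t^{2} t = t^{3}$)
$N{\left(J,R \right)} = - 2 R - 2 J^{3}$ ($N{\left(J,R \right)} = - 2 \left(J^{3} + R\right) = - 2 \left(R + J^{3}\right) = - 2 R - 2 J^{3}$)
$F = 1939$ ($F = 1046 + 893 = 1939$)
$y = -3974950$ ($y = 1939 \left(-2050\right) = -3974950$)
$\frac{k{\left(N{\left(-45,52 \right)} \right)}}{y} = \frac{\left(-2228\right) \left(\left(-2\right) 52 - 2 \left(-45\right)^{3}\right)^{2}}{-3974950} = - 2228 \left(-104 - -182250\right)^{2} \left(- \frac{1}{3974950}\right) = - 2228 \left(-104 + 182250\right)^{2} \left(- \frac{1}{3974950}\right) = - 2228 \cdot 182146^{2} \left(- \frac{1}{3974950}\right) = \left(-2228\right) 33177165316 \left(- \frac{1}{3974950}\right) = \left(-73918724324048\right) \left(- \frac{1}{3974950}\right) = \frac{36959362162024}{1987475}$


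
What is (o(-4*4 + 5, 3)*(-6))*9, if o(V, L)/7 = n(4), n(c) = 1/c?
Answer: -189/2 ≈ -94.500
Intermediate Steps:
n(c) = 1/c
o(V, L) = 7/4
(o(-4*4 + 5, 3)*(-6))*9 = ((7/4)*(-6))*9 = -21/2*9 = -189/2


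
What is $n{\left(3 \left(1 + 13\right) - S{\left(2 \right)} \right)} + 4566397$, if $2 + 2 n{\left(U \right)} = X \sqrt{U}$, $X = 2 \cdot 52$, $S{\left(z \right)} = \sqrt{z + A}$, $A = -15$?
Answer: $4566396 + 52 \sqrt{42 - i \sqrt{13}} \approx 4.5667 \cdot 10^{6} - 14.452 i$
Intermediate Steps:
$S{\left(z \right)} = \sqrt{-15 + z}$ ($S{\left(z \right)} = \sqrt{z - 15} = \sqrt{-15 + z}$)
$X = 104$
$n{\left(U \right)} = -1 + 52 \sqrt{U}$ ($n{\left(U \right)} = -1 + \frac{104 \sqrt{U}}{2} = -1 + 52 \sqrt{U}$)
$n{\left(3 \left(1 + 13\right) - S{\left(2 \right)} \right)} + 4566397 = \left(-1 + 52 \sqrt{3 \left(1 + 13\right) - \sqrt{-15 + 2}}\right) + 4566397 = \left(-1 + 52 \sqrt{3 \cdot 14 - \sqrt{-13}}\right) + 4566397 = \left(-1 + 52 \sqrt{42 - i \sqrt{13}}\right) + 4566397 = 4566396 + 52 \sqrt{42 - i \sqrt{13}}$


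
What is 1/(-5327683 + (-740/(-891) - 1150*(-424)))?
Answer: -891/4312513213 ≈ -2.0661e-7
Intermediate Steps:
1/(-5327683 + (-740/(-891) - 1150*(-424))) = 1/(-5327683 + (-740*(-1/891) + 487600)) = 1/(-5327683 + (740/891 + 487600)) = 1/(-5327683 + 434452340/891) = 1/(-4312513213/891) = -891/4312513213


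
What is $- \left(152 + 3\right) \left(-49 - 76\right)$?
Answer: $19375$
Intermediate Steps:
$- \left(152 + 3\right) \left(-49 - 76\right) = - 155 \left(-125\right) = \left(-1\right) \left(-19375\right) = 19375$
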